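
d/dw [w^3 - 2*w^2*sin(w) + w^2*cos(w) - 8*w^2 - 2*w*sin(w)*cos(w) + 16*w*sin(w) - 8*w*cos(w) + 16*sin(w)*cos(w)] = -w^2*sin(w) - 2*w^2*cos(w) + 3*w^2 + 4*w*sin(w) + 18*w*cos(w) - 2*w*cos(2*w) - 16*w + 16*sin(w) - sin(2*w) - 8*cos(w) + 16*cos(2*w)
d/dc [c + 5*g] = 1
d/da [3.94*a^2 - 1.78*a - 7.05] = 7.88*a - 1.78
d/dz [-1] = 0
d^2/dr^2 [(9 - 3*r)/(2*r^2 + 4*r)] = 3*(r*(r + 2)*(3*r - 1) - 4*(r - 3)*(r + 1)^2)/(r^3*(r + 2)^3)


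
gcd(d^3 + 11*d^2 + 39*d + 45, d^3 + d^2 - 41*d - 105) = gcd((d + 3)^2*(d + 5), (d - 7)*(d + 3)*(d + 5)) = d^2 + 8*d + 15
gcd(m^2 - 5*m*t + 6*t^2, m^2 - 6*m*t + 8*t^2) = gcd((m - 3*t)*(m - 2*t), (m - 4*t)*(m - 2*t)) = -m + 2*t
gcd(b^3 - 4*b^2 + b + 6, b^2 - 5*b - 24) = 1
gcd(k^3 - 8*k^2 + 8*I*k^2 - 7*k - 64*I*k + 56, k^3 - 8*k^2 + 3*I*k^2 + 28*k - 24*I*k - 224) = k^2 + k*(-8 + 7*I) - 56*I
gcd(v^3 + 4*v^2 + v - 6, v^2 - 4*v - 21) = v + 3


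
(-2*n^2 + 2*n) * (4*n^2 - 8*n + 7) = -8*n^4 + 24*n^3 - 30*n^2 + 14*n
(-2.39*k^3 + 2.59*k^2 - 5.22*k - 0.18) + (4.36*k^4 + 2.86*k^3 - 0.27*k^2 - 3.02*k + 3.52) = 4.36*k^4 + 0.47*k^3 + 2.32*k^2 - 8.24*k + 3.34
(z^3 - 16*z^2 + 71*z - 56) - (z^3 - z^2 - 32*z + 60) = -15*z^2 + 103*z - 116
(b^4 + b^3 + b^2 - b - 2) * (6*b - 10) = 6*b^5 - 4*b^4 - 4*b^3 - 16*b^2 - 2*b + 20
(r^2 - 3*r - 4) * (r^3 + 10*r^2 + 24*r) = r^5 + 7*r^4 - 10*r^3 - 112*r^2 - 96*r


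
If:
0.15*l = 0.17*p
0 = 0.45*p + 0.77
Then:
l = -1.94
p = -1.71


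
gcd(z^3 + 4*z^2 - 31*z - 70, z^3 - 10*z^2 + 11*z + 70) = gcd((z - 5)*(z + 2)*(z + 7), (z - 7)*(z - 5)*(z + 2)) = z^2 - 3*z - 10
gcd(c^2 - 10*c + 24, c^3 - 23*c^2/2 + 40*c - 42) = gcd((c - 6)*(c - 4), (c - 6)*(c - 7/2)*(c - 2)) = c - 6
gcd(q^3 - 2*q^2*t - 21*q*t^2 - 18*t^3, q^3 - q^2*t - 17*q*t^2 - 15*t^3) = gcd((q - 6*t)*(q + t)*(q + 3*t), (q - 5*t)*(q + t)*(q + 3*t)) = q^2 + 4*q*t + 3*t^2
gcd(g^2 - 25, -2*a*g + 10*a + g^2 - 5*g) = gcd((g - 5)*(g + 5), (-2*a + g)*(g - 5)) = g - 5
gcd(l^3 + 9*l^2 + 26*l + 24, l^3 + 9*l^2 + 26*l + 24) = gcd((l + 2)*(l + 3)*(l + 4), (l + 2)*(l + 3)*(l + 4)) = l^3 + 9*l^2 + 26*l + 24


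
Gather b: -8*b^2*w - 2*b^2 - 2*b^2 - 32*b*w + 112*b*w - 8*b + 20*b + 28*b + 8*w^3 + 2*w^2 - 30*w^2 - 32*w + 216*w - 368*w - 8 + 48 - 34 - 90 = b^2*(-8*w - 4) + b*(80*w + 40) + 8*w^3 - 28*w^2 - 184*w - 84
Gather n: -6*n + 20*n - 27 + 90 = 14*n + 63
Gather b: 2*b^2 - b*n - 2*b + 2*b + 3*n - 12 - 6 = 2*b^2 - b*n + 3*n - 18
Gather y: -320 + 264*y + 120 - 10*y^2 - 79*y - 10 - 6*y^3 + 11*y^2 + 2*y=-6*y^3 + y^2 + 187*y - 210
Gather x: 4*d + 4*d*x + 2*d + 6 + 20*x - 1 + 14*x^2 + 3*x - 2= 6*d + 14*x^2 + x*(4*d + 23) + 3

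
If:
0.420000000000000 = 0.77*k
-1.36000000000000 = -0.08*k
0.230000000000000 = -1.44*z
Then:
No Solution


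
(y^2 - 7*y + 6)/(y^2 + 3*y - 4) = (y - 6)/(y + 4)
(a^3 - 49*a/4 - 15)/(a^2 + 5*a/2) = a - 5/2 - 6/a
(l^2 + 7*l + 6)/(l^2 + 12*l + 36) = (l + 1)/(l + 6)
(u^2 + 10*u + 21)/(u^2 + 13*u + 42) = (u + 3)/(u + 6)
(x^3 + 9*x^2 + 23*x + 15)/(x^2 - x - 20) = (x^3 + 9*x^2 + 23*x + 15)/(x^2 - x - 20)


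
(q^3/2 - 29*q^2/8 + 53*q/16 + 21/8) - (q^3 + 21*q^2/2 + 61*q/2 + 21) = -q^3/2 - 113*q^2/8 - 435*q/16 - 147/8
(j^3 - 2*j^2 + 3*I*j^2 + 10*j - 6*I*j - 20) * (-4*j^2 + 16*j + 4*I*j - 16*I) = -4*j^5 + 24*j^4 - 8*I*j^4 - 84*j^3 + 48*I*j^3 + 312*j^2 - 24*I*j^2 - 416*j - 240*I*j + 320*I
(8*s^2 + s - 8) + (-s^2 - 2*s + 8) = 7*s^2 - s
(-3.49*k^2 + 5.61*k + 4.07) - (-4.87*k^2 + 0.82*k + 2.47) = 1.38*k^2 + 4.79*k + 1.6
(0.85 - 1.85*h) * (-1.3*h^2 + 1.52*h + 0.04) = 2.405*h^3 - 3.917*h^2 + 1.218*h + 0.034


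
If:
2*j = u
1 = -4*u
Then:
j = -1/8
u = -1/4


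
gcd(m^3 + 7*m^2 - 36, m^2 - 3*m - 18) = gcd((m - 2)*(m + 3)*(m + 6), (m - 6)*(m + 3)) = m + 3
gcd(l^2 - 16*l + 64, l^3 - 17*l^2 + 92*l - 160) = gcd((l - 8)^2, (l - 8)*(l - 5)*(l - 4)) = l - 8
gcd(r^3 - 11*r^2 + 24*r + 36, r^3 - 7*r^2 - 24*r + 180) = r^2 - 12*r + 36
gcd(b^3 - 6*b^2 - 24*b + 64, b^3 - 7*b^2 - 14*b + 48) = b^2 - 10*b + 16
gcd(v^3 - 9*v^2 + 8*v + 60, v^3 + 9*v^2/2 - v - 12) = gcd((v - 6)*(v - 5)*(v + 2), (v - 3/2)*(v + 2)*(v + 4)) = v + 2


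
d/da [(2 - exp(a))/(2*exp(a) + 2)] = -3/(8*cosh(a/2)^2)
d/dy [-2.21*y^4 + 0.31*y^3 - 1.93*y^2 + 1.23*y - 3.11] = -8.84*y^3 + 0.93*y^2 - 3.86*y + 1.23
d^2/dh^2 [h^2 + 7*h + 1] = 2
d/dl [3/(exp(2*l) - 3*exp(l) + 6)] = (9 - 6*exp(l))*exp(l)/(exp(2*l) - 3*exp(l) + 6)^2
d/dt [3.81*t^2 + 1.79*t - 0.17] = 7.62*t + 1.79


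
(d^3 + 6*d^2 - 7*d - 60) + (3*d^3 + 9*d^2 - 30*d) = 4*d^3 + 15*d^2 - 37*d - 60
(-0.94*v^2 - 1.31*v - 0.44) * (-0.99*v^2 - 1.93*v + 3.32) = 0.9306*v^4 + 3.1111*v^3 - 0.156899999999999*v^2 - 3.5*v - 1.4608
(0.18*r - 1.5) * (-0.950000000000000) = 1.425 - 0.171*r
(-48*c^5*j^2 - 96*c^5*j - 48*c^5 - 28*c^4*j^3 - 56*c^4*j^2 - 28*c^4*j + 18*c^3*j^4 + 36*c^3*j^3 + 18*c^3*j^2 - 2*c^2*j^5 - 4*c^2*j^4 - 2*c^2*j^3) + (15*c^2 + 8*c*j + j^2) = -48*c^5*j^2 - 96*c^5*j - 48*c^5 - 28*c^4*j^3 - 56*c^4*j^2 - 28*c^4*j + 18*c^3*j^4 + 36*c^3*j^3 + 18*c^3*j^2 - 2*c^2*j^5 - 4*c^2*j^4 - 2*c^2*j^3 + 15*c^2 + 8*c*j + j^2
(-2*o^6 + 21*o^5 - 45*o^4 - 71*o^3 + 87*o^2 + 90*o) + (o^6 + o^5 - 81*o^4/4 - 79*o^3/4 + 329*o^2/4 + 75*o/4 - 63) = -o^6 + 22*o^5 - 261*o^4/4 - 363*o^3/4 + 677*o^2/4 + 435*o/4 - 63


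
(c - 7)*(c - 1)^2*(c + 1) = c^4 - 8*c^3 + 6*c^2 + 8*c - 7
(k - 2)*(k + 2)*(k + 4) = k^3 + 4*k^2 - 4*k - 16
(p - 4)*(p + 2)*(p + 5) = p^3 + 3*p^2 - 18*p - 40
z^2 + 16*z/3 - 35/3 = (z - 5/3)*(z + 7)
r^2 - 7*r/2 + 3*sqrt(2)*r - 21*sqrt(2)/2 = (r - 7/2)*(r + 3*sqrt(2))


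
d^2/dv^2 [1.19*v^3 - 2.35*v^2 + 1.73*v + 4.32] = 7.14*v - 4.7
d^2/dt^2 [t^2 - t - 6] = 2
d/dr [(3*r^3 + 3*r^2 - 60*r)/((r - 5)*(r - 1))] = 3*(r^4 - 12*r^3 + 29*r^2 + 10*r - 100)/(r^4 - 12*r^3 + 46*r^2 - 60*r + 25)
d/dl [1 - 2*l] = -2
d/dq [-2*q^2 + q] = 1 - 4*q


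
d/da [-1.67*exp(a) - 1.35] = -1.67*exp(a)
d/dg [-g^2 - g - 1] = -2*g - 1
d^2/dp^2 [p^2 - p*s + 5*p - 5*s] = 2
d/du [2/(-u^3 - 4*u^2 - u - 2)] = 2*(3*u^2 + 8*u + 1)/(u^3 + 4*u^2 + u + 2)^2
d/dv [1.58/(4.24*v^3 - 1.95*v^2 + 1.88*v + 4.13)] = (-20.0976*v^2 + 6.162*v - 2.9704)/(4.24*v^3 - 1.95*v^2 + 1.88*v + 4.13)^2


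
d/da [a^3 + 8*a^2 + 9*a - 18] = 3*a^2 + 16*a + 9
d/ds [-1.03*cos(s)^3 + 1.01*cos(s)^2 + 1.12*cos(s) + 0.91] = (3.09*cos(s)^2 - 2.02*cos(s) - 1.12)*sin(s)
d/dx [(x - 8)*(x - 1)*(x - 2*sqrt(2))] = 3*x^2 - 18*x - 4*sqrt(2)*x + 8 + 18*sqrt(2)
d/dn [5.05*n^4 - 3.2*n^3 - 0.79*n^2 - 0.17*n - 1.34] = 20.2*n^3 - 9.6*n^2 - 1.58*n - 0.17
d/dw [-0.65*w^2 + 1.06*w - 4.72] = 1.06 - 1.3*w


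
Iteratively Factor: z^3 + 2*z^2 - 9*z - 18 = (z - 3)*(z^2 + 5*z + 6) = (z - 3)*(z + 2)*(z + 3)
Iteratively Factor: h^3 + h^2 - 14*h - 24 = (h - 4)*(h^2 + 5*h + 6) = (h - 4)*(h + 3)*(h + 2)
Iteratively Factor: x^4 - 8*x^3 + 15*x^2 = (x - 5)*(x^3 - 3*x^2) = x*(x - 5)*(x^2 - 3*x) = x^2*(x - 5)*(x - 3)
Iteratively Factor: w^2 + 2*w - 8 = (w + 4)*(w - 2)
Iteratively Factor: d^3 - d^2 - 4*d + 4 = (d - 1)*(d^2 - 4) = (d - 1)*(d + 2)*(d - 2)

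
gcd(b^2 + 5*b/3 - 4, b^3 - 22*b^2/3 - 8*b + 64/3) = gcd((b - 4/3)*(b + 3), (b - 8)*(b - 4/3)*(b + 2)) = b - 4/3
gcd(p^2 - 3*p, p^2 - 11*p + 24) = p - 3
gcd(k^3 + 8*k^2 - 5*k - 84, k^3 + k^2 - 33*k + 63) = k^2 + 4*k - 21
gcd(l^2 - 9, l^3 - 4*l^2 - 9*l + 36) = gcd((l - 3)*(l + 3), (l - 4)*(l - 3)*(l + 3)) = l^2 - 9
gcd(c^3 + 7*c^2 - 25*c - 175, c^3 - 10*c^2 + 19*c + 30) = c - 5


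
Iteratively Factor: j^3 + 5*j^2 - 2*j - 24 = (j - 2)*(j^2 + 7*j + 12) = (j - 2)*(j + 3)*(j + 4)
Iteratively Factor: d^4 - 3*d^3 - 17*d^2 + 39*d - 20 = (d - 1)*(d^3 - 2*d^2 - 19*d + 20) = (d - 1)*(d + 4)*(d^2 - 6*d + 5) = (d - 1)^2*(d + 4)*(d - 5)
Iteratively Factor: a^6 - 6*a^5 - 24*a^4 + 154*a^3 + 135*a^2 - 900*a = (a - 5)*(a^5 - a^4 - 29*a^3 + 9*a^2 + 180*a) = a*(a - 5)*(a^4 - a^3 - 29*a^2 + 9*a + 180) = a*(a - 5)*(a + 3)*(a^3 - 4*a^2 - 17*a + 60) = a*(a - 5)^2*(a + 3)*(a^2 + a - 12) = a*(a - 5)^2*(a + 3)*(a + 4)*(a - 3)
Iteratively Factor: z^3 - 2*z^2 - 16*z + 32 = (z - 4)*(z^2 + 2*z - 8) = (z - 4)*(z + 4)*(z - 2)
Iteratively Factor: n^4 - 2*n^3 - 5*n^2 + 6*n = (n + 2)*(n^3 - 4*n^2 + 3*n) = n*(n + 2)*(n^2 - 4*n + 3) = n*(n - 1)*(n + 2)*(n - 3)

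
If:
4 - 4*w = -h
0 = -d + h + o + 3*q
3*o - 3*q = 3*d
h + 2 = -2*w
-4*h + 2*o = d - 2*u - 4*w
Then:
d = -2*u - 40/3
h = -8/3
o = -2*u - 38/3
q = 2/3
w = 1/3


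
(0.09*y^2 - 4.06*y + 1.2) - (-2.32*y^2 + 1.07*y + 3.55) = 2.41*y^2 - 5.13*y - 2.35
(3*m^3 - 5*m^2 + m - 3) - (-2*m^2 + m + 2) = 3*m^3 - 3*m^2 - 5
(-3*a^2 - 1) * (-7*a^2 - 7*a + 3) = 21*a^4 + 21*a^3 - 2*a^2 + 7*a - 3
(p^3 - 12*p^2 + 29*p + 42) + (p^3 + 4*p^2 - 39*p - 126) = 2*p^3 - 8*p^2 - 10*p - 84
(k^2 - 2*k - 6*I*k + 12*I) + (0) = k^2 - 2*k - 6*I*k + 12*I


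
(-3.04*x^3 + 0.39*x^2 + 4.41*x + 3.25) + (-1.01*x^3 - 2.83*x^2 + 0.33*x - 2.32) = -4.05*x^3 - 2.44*x^2 + 4.74*x + 0.93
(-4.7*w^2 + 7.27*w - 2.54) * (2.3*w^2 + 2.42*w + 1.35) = -10.81*w^4 + 5.347*w^3 + 5.4064*w^2 + 3.6677*w - 3.429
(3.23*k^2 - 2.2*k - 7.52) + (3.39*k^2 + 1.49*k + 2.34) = 6.62*k^2 - 0.71*k - 5.18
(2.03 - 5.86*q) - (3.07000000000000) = -5.86*q - 1.04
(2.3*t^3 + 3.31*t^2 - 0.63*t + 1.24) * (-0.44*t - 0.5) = -1.012*t^4 - 2.6064*t^3 - 1.3778*t^2 - 0.2306*t - 0.62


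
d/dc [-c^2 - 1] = -2*c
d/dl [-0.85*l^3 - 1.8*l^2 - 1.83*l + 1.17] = -2.55*l^2 - 3.6*l - 1.83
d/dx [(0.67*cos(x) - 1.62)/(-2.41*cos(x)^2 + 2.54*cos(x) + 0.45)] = (-1.6147*cos(x)^2 + 7.8084*cos(x) - 4.4163)*sin(x)/(5.8081*cos(x)^4 - 12.2428*cos(x)^3 + 4.2826*cos(x)^2 + 2.286*cos(x) + 0.2025)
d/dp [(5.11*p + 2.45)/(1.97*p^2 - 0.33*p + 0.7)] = (-10.0667*p^2 - 9.653*p + 4.3855)/(3.8809*p^4 - 1.3002*p^3 + 2.8669*p^2 - 0.462*p + 0.49)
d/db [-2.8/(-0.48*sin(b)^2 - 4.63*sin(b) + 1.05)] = -(2.688*sin(b) + 12.964)*cos(b)/(0.48*sin(b)^2 + 4.63*sin(b) - 1.05)^2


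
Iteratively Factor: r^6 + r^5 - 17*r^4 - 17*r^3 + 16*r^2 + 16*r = (r - 4)*(r^5 + 5*r^4 + 3*r^3 - 5*r^2 - 4*r) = (r - 4)*(r + 4)*(r^4 + r^3 - r^2 - r) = (r - 4)*(r + 1)*(r + 4)*(r^3 - r) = (r - 4)*(r + 1)^2*(r + 4)*(r^2 - r) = (r - 4)*(r - 1)*(r + 1)^2*(r + 4)*(r)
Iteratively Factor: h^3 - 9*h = (h)*(h^2 - 9) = h*(h - 3)*(h + 3)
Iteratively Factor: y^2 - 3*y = (y)*(y - 3)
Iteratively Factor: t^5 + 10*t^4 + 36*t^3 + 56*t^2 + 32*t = (t + 2)*(t^4 + 8*t^3 + 20*t^2 + 16*t) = (t + 2)^2*(t^3 + 6*t^2 + 8*t) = (t + 2)^2*(t + 4)*(t^2 + 2*t) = t*(t + 2)^2*(t + 4)*(t + 2)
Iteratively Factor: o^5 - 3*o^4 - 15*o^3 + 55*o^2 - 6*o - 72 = (o + 4)*(o^4 - 7*o^3 + 13*o^2 + 3*o - 18) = (o - 3)*(o + 4)*(o^3 - 4*o^2 + o + 6) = (o - 3)*(o - 2)*(o + 4)*(o^2 - 2*o - 3) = (o - 3)^2*(o - 2)*(o + 4)*(o + 1)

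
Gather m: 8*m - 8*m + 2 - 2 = 0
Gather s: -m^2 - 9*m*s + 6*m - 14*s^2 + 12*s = -m^2 + 6*m - 14*s^2 + s*(12 - 9*m)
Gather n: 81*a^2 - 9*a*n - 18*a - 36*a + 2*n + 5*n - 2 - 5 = 81*a^2 - 54*a + n*(7 - 9*a) - 7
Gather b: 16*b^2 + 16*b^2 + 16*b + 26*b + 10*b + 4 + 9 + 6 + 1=32*b^2 + 52*b + 20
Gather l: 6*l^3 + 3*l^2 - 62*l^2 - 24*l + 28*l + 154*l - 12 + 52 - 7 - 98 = 6*l^3 - 59*l^2 + 158*l - 65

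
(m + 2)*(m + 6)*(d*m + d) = d*m^3 + 9*d*m^2 + 20*d*m + 12*d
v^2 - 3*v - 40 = (v - 8)*(v + 5)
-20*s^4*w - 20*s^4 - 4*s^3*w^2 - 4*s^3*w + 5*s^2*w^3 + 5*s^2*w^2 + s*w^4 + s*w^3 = (-2*s + w)*(2*s + w)*(5*s + w)*(s*w + s)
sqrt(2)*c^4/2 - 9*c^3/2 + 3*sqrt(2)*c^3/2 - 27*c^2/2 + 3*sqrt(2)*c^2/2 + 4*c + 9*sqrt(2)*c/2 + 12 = (c + 3)*(c - 4*sqrt(2))*(c - sqrt(2))*(sqrt(2)*c/2 + 1/2)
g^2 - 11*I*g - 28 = (g - 7*I)*(g - 4*I)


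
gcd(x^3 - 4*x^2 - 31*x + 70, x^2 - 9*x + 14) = x^2 - 9*x + 14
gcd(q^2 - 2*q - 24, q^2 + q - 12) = q + 4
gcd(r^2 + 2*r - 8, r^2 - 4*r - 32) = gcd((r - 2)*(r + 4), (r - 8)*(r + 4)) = r + 4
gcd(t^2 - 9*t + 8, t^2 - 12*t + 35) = 1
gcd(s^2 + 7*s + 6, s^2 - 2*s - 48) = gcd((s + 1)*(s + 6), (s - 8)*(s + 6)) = s + 6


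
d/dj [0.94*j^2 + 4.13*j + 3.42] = 1.88*j + 4.13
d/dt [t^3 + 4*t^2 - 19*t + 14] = 3*t^2 + 8*t - 19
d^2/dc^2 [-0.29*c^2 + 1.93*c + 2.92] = -0.580000000000000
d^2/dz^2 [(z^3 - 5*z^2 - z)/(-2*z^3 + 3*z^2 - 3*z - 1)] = 4*(7*z^6 + 15*z^5 - 48*z^4 - 17*z^3 + 12*z^2 + 3*z + 1)/(8*z^9 - 36*z^8 + 90*z^7 - 123*z^6 + 99*z^5 - 18*z^4 - 21*z^3 + 18*z^2 + 9*z + 1)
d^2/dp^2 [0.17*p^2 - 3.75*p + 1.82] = 0.340000000000000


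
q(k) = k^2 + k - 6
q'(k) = 2*k + 1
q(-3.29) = 1.53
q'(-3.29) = -5.58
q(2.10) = 0.51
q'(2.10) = 5.20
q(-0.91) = -6.08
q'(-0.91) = -0.82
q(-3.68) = 3.86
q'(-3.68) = -6.36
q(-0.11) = -6.10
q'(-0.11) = 0.78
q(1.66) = -1.58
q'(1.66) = 4.32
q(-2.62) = -1.76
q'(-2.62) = -4.24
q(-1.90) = -4.29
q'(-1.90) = -2.80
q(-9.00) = 66.00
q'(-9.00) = -17.00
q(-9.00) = 66.00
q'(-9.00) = -17.00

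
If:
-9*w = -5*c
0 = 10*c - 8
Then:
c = 4/5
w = 4/9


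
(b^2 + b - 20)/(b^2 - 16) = (b + 5)/(b + 4)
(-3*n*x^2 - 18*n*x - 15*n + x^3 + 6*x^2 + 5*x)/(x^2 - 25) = (-3*n*x - 3*n + x^2 + x)/(x - 5)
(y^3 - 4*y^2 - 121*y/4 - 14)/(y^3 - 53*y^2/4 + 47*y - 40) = (4*y^2 + 16*y + 7)/(4*y^2 - 21*y + 20)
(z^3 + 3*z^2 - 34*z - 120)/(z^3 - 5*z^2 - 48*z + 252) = (z^2 + 9*z + 20)/(z^2 + z - 42)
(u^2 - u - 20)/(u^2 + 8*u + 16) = (u - 5)/(u + 4)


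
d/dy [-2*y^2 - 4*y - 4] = -4*y - 4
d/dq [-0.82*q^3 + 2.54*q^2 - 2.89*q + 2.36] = -2.46*q^2 + 5.08*q - 2.89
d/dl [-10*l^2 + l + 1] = 1 - 20*l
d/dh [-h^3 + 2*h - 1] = 2 - 3*h^2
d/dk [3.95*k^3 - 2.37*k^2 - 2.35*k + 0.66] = 11.85*k^2 - 4.74*k - 2.35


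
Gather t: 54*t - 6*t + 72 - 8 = 48*t + 64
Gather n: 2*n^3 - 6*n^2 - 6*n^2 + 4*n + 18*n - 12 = 2*n^3 - 12*n^2 + 22*n - 12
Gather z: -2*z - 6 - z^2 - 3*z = -z^2 - 5*z - 6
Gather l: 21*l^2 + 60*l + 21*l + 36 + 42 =21*l^2 + 81*l + 78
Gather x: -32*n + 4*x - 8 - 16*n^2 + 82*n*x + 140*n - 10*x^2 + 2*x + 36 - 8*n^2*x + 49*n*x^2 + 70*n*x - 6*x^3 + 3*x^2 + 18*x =-16*n^2 + 108*n - 6*x^3 + x^2*(49*n - 7) + x*(-8*n^2 + 152*n + 24) + 28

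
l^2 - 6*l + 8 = (l - 4)*(l - 2)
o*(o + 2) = o^2 + 2*o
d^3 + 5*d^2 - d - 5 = (d - 1)*(d + 1)*(d + 5)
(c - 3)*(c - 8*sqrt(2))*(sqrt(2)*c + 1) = sqrt(2)*c^3 - 15*c^2 - 3*sqrt(2)*c^2 - 8*sqrt(2)*c + 45*c + 24*sqrt(2)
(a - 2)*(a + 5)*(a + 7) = a^3 + 10*a^2 + 11*a - 70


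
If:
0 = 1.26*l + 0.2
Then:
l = -0.16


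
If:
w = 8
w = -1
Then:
No Solution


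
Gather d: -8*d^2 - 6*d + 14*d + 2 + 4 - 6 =-8*d^2 + 8*d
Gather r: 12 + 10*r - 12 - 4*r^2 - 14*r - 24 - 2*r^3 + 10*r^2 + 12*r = -2*r^3 + 6*r^2 + 8*r - 24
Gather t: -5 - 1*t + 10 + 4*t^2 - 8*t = 4*t^2 - 9*t + 5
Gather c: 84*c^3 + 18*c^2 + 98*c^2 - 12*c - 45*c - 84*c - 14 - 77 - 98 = 84*c^3 + 116*c^2 - 141*c - 189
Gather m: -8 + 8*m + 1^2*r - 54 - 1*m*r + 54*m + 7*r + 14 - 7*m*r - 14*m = m*(48 - 8*r) + 8*r - 48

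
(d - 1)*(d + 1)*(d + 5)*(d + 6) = d^4 + 11*d^3 + 29*d^2 - 11*d - 30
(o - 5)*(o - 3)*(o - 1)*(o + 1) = o^4 - 8*o^3 + 14*o^2 + 8*o - 15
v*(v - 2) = v^2 - 2*v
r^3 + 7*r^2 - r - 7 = (r - 1)*(r + 1)*(r + 7)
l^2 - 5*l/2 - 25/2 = (l - 5)*(l + 5/2)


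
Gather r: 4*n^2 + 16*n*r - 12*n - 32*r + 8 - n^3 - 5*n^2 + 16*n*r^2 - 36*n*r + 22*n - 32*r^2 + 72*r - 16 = -n^3 - n^2 + 10*n + r^2*(16*n - 32) + r*(40 - 20*n) - 8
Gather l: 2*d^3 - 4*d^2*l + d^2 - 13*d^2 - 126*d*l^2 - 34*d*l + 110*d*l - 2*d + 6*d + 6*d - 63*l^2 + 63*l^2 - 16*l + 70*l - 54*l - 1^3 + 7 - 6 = 2*d^3 - 12*d^2 - 126*d*l^2 + 10*d + l*(-4*d^2 + 76*d)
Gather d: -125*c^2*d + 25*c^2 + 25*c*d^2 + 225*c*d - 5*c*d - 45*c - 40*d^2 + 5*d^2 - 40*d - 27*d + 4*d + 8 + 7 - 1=25*c^2 - 45*c + d^2*(25*c - 35) + d*(-125*c^2 + 220*c - 63) + 14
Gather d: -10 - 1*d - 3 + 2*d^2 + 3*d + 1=2*d^2 + 2*d - 12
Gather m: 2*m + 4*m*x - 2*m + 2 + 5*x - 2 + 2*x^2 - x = 4*m*x + 2*x^2 + 4*x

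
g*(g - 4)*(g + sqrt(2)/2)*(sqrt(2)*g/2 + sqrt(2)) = sqrt(2)*g^4/2 - sqrt(2)*g^3 + g^3/2 - 4*sqrt(2)*g^2 - g^2 - 4*g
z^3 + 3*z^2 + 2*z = z*(z + 1)*(z + 2)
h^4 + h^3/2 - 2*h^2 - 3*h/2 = h*(h - 3/2)*(h + 1)^2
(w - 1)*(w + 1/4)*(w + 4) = w^3 + 13*w^2/4 - 13*w/4 - 1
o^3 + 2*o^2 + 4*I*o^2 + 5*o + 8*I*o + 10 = (o + 2)*(o - I)*(o + 5*I)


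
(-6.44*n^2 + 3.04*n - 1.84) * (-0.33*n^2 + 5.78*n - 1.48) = 2.1252*n^4 - 38.2264*n^3 + 27.7096*n^2 - 15.1344*n + 2.7232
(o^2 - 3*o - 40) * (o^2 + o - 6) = o^4 - 2*o^3 - 49*o^2 - 22*o + 240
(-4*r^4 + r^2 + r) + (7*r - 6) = -4*r^4 + r^2 + 8*r - 6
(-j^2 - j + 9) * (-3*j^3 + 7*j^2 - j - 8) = 3*j^5 - 4*j^4 - 33*j^3 + 72*j^2 - j - 72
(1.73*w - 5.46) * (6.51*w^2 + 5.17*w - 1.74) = 11.2623*w^3 - 26.6005*w^2 - 31.2384*w + 9.5004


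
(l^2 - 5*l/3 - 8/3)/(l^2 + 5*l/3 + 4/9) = 3*(3*l^2 - 5*l - 8)/(9*l^2 + 15*l + 4)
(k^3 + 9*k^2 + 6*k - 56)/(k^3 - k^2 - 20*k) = (k^2 + 5*k - 14)/(k*(k - 5))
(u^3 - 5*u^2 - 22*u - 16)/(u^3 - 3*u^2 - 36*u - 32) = (u + 2)/(u + 4)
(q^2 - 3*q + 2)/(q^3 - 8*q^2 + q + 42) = (q^2 - 3*q + 2)/(q^3 - 8*q^2 + q + 42)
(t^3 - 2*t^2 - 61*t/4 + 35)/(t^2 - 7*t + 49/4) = (2*t^2 + 3*t - 20)/(2*t - 7)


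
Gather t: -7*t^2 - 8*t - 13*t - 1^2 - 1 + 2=-7*t^2 - 21*t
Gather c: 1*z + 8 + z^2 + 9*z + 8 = z^2 + 10*z + 16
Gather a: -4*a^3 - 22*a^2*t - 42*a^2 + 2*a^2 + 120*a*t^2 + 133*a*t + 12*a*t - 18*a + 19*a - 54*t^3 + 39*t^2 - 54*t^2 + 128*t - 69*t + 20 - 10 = -4*a^3 + a^2*(-22*t - 40) + a*(120*t^2 + 145*t + 1) - 54*t^3 - 15*t^2 + 59*t + 10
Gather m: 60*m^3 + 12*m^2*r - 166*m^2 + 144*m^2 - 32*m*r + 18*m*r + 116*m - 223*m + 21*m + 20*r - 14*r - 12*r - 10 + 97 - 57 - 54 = 60*m^3 + m^2*(12*r - 22) + m*(-14*r - 86) - 6*r - 24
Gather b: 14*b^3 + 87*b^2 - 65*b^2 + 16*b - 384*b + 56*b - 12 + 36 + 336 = 14*b^3 + 22*b^2 - 312*b + 360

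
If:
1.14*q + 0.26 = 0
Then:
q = -0.23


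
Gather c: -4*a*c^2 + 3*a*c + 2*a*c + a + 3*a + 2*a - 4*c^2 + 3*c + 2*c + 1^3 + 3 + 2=6*a + c^2*(-4*a - 4) + c*(5*a + 5) + 6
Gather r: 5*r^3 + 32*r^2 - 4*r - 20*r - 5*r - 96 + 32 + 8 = 5*r^3 + 32*r^2 - 29*r - 56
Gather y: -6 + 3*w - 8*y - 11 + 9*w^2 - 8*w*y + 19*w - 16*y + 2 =9*w^2 + 22*w + y*(-8*w - 24) - 15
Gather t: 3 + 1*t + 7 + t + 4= 2*t + 14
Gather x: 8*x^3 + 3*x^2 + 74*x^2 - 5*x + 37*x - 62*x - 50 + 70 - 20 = 8*x^3 + 77*x^2 - 30*x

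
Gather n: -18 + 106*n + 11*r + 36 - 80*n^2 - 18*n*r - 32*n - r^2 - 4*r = -80*n^2 + n*(74 - 18*r) - r^2 + 7*r + 18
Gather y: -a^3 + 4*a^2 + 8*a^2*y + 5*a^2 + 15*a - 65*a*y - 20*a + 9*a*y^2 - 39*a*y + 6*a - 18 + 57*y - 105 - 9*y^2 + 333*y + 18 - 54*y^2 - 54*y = -a^3 + 9*a^2 + a + y^2*(9*a - 63) + y*(8*a^2 - 104*a + 336) - 105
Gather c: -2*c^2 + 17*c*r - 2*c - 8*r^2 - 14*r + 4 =-2*c^2 + c*(17*r - 2) - 8*r^2 - 14*r + 4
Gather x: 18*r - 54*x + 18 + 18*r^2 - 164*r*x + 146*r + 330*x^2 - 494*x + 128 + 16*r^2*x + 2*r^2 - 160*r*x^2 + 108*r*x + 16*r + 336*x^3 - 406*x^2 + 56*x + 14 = 20*r^2 + 180*r + 336*x^3 + x^2*(-160*r - 76) + x*(16*r^2 - 56*r - 492) + 160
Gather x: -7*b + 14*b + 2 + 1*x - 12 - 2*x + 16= 7*b - x + 6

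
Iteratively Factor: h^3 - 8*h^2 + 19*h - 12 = (h - 4)*(h^2 - 4*h + 3) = (h - 4)*(h - 3)*(h - 1)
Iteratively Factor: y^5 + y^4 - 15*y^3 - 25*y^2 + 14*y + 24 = (y - 1)*(y^4 + 2*y^3 - 13*y^2 - 38*y - 24) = (y - 4)*(y - 1)*(y^3 + 6*y^2 + 11*y + 6) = (y - 4)*(y - 1)*(y + 2)*(y^2 + 4*y + 3) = (y - 4)*(y - 1)*(y + 1)*(y + 2)*(y + 3)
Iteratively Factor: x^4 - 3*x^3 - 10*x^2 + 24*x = (x)*(x^3 - 3*x^2 - 10*x + 24) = x*(x + 3)*(x^2 - 6*x + 8) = x*(x - 2)*(x + 3)*(x - 4)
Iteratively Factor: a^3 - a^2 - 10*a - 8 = (a + 2)*(a^2 - 3*a - 4) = (a + 1)*(a + 2)*(a - 4)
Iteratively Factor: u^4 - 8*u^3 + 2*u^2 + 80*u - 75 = (u - 5)*(u^3 - 3*u^2 - 13*u + 15) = (u - 5)*(u + 3)*(u^2 - 6*u + 5) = (u - 5)*(u - 1)*(u + 3)*(u - 5)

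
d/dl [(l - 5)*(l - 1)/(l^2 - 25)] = 6/(l^2 + 10*l + 25)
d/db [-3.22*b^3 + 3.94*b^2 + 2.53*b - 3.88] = -9.66*b^2 + 7.88*b + 2.53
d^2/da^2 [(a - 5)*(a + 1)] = 2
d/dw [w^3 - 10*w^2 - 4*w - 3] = 3*w^2 - 20*w - 4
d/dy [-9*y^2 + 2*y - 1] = 2 - 18*y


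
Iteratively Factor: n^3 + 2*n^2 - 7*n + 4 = (n - 1)*(n^2 + 3*n - 4) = (n - 1)^2*(n + 4)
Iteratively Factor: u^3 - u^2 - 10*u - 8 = (u + 2)*(u^2 - 3*u - 4) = (u - 4)*(u + 2)*(u + 1)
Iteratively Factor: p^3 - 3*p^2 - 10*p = (p - 5)*(p^2 + 2*p) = (p - 5)*(p + 2)*(p)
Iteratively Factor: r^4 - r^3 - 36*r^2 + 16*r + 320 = (r - 5)*(r^3 + 4*r^2 - 16*r - 64) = (r - 5)*(r + 4)*(r^2 - 16) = (r - 5)*(r + 4)^2*(r - 4)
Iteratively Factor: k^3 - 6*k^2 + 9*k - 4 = (k - 1)*(k^2 - 5*k + 4) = (k - 1)^2*(k - 4)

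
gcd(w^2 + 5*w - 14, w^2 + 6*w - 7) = w + 7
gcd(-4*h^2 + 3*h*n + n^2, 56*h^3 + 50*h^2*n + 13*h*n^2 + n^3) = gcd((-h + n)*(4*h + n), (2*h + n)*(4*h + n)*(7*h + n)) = 4*h + n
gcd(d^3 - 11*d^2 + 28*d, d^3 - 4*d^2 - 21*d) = d^2 - 7*d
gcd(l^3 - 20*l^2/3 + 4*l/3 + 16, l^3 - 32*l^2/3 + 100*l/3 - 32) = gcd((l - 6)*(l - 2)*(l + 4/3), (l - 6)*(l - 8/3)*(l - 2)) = l^2 - 8*l + 12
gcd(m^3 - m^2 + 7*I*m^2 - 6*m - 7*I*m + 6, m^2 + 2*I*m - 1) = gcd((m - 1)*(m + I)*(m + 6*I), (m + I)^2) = m + I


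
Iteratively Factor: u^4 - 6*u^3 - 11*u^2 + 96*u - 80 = (u + 4)*(u^3 - 10*u^2 + 29*u - 20) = (u - 4)*(u + 4)*(u^2 - 6*u + 5) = (u - 4)*(u - 1)*(u + 4)*(u - 5)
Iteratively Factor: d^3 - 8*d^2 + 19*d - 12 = (d - 3)*(d^2 - 5*d + 4) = (d - 3)*(d - 1)*(d - 4)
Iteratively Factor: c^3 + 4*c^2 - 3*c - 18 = (c + 3)*(c^2 + c - 6) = (c - 2)*(c + 3)*(c + 3)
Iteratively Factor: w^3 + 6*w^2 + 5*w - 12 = (w - 1)*(w^2 + 7*w + 12) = (w - 1)*(w + 3)*(w + 4)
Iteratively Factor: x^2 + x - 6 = (x - 2)*(x + 3)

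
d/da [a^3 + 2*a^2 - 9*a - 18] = 3*a^2 + 4*a - 9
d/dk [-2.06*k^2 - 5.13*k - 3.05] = -4.12*k - 5.13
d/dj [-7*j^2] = -14*j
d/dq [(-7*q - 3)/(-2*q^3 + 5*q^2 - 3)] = (14*q^3 - 35*q^2 - 2*q*(3*q - 5)*(7*q + 3) + 21)/(2*q^3 - 5*q^2 + 3)^2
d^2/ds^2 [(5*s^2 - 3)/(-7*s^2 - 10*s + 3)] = 4*(175*s^3 + 63*s^2 + 315*s + 159)/(343*s^6 + 1470*s^5 + 1659*s^4 - 260*s^3 - 711*s^2 + 270*s - 27)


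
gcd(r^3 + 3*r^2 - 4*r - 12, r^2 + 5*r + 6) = r^2 + 5*r + 6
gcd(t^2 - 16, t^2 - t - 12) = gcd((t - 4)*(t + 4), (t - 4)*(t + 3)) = t - 4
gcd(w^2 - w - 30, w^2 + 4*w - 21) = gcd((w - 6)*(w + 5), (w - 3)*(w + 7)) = 1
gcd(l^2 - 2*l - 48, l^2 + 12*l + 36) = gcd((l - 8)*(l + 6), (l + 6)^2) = l + 6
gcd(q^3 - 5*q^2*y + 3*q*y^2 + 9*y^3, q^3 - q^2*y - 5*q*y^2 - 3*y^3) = -q^2 + 2*q*y + 3*y^2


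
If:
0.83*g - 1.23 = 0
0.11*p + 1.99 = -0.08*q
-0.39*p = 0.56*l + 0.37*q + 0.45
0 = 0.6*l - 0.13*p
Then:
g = 1.48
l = 734.19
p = 3388.55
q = -4684.13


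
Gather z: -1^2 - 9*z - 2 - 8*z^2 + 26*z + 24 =-8*z^2 + 17*z + 21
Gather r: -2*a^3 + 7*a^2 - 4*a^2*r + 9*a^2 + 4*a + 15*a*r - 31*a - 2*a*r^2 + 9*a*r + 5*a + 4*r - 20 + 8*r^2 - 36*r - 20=-2*a^3 + 16*a^2 - 22*a + r^2*(8 - 2*a) + r*(-4*a^2 + 24*a - 32) - 40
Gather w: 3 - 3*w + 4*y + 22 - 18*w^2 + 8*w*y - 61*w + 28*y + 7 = -18*w^2 + w*(8*y - 64) + 32*y + 32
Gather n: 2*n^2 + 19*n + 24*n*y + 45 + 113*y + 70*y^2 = 2*n^2 + n*(24*y + 19) + 70*y^2 + 113*y + 45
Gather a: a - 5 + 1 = a - 4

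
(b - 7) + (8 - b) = 1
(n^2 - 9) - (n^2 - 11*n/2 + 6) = 11*n/2 - 15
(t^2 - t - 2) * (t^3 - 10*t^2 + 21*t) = t^5 - 11*t^4 + 29*t^3 - t^2 - 42*t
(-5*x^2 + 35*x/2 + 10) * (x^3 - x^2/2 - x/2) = -5*x^5 + 20*x^4 + 15*x^3/4 - 55*x^2/4 - 5*x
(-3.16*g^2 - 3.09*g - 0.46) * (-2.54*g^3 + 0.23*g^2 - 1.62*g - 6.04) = 8.0264*g^5 + 7.1218*g^4 + 5.5769*g^3 + 23.9864*g^2 + 19.4088*g + 2.7784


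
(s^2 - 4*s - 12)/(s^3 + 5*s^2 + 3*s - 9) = (s^2 - 4*s - 12)/(s^3 + 5*s^2 + 3*s - 9)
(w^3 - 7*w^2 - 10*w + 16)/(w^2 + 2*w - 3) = (w^2 - 6*w - 16)/(w + 3)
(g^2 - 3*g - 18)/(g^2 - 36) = (g + 3)/(g + 6)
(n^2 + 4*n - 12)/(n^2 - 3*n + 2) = (n + 6)/(n - 1)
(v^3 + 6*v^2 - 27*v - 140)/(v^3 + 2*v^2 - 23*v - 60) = (v + 7)/(v + 3)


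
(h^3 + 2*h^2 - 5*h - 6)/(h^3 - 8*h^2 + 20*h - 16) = (h^2 + 4*h + 3)/(h^2 - 6*h + 8)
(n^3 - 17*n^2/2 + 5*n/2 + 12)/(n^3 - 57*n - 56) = (n - 3/2)/(n + 7)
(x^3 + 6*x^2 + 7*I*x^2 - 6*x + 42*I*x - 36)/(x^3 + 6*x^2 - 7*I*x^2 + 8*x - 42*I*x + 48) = (x + 6*I)/(x - 8*I)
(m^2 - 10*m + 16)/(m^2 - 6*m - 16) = (m - 2)/(m + 2)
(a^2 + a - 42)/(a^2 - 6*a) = (a + 7)/a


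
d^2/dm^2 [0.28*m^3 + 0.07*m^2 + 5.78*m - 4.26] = 1.68*m + 0.14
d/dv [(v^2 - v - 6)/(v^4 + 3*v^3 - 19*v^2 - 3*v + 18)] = 2*(-v^3 - 6*v^2 - 12*v - 2)/(v^6 + 12*v^5 + 34*v^4 - 24*v^3 - 71*v^2 + 12*v + 36)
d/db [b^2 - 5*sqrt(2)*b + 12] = 2*b - 5*sqrt(2)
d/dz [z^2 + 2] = 2*z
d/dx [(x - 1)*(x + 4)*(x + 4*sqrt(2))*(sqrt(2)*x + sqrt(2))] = 4*sqrt(2)*x^3 + 12*sqrt(2)*x^2 + 24*x^2 - 2*sqrt(2)*x + 64*x - 8 - 4*sqrt(2)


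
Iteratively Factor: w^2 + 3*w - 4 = (w - 1)*(w + 4)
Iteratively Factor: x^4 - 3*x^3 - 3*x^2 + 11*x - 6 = (x - 1)*(x^3 - 2*x^2 - 5*x + 6) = (x - 3)*(x - 1)*(x^2 + x - 2) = (x - 3)*(x - 1)*(x + 2)*(x - 1)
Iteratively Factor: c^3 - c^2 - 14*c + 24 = (c + 4)*(c^2 - 5*c + 6) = (c - 2)*(c + 4)*(c - 3)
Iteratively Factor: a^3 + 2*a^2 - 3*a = (a)*(a^2 + 2*a - 3) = a*(a + 3)*(a - 1)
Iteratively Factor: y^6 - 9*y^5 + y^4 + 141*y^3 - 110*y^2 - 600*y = (y + 2)*(y^5 - 11*y^4 + 23*y^3 + 95*y^2 - 300*y) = (y + 2)*(y + 3)*(y^4 - 14*y^3 + 65*y^2 - 100*y) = (y - 5)*(y + 2)*(y + 3)*(y^3 - 9*y^2 + 20*y) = (y - 5)^2*(y + 2)*(y + 3)*(y^2 - 4*y) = y*(y - 5)^2*(y + 2)*(y + 3)*(y - 4)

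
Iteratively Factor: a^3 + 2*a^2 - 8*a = (a + 4)*(a^2 - 2*a) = a*(a + 4)*(a - 2)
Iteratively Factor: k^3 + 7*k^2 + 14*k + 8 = (k + 2)*(k^2 + 5*k + 4) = (k + 2)*(k + 4)*(k + 1)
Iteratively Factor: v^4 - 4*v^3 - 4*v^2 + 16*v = (v - 2)*(v^3 - 2*v^2 - 8*v) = v*(v - 2)*(v^2 - 2*v - 8) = v*(v - 4)*(v - 2)*(v + 2)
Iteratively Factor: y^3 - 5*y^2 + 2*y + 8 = (y + 1)*(y^2 - 6*y + 8) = (y - 4)*(y + 1)*(y - 2)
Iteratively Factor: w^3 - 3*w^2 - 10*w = (w - 5)*(w^2 + 2*w) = w*(w - 5)*(w + 2)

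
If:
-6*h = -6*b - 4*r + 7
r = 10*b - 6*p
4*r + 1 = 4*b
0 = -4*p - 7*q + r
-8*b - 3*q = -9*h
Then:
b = 331/256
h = 631/768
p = 3043/1536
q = -755/768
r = 267/256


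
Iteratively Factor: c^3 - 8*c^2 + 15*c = (c - 3)*(c^2 - 5*c) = (c - 5)*(c - 3)*(c)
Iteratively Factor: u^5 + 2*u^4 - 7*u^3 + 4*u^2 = (u - 1)*(u^4 + 3*u^3 - 4*u^2) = u*(u - 1)*(u^3 + 3*u^2 - 4*u) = u*(u - 1)*(u + 4)*(u^2 - u) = u*(u - 1)^2*(u + 4)*(u)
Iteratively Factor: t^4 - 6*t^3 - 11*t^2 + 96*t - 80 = (t - 1)*(t^3 - 5*t^2 - 16*t + 80) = (t - 5)*(t - 1)*(t^2 - 16) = (t - 5)*(t - 1)*(t + 4)*(t - 4)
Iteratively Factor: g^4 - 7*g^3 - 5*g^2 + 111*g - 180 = (g + 4)*(g^3 - 11*g^2 + 39*g - 45) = (g - 3)*(g + 4)*(g^2 - 8*g + 15) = (g - 5)*(g - 3)*(g + 4)*(g - 3)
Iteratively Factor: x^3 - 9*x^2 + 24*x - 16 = (x - 1)*(x^2 - 8*x + 16) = (x - 4)*(x - 1)*(x - 4)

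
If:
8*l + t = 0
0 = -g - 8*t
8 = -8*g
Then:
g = -1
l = -1/64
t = 1/8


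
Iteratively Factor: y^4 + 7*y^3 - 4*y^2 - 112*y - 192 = (y + 4)*(y^3 + 3*y^2 - 16*y - 48) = (y + 3)*(y + 4)*(y^2 - 16) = (y - 4)*(y + 3)*(y + 4)*(y + 4)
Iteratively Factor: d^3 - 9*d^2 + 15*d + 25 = (d + 1)*(d^2 - 10*d + 25) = (d - 5)*(d + 1)*(d - 5)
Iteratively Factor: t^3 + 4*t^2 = (t)*(t^2 + 4*t) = t^2*(t + 4)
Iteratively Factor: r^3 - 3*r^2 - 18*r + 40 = (r - 5)*(r^2 + 2*r - 8) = (r - 5)*(r - 2)*(r + 4)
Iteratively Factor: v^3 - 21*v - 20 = (v + 1)*(v^2 - v - 20) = (v + 1)*(v + 4)*(v - 5)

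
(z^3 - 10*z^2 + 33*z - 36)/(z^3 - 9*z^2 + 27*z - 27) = (z - 4)/(z - 3)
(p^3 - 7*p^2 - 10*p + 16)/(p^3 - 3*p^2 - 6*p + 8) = (p - 8)/(p - 4)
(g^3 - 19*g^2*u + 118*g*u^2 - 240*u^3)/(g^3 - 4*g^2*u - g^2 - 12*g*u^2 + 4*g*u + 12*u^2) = (g^2 - 13*g*u + 40*u^2)/(g^2 + 2*g*u - g - 2*u)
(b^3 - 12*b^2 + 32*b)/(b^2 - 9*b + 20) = b*(b - 8)/(b - 5)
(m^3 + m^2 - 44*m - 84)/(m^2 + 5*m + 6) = (m^2 - m - 42)/(m + 3)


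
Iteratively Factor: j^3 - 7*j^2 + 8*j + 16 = (j - 4)*(j^2 - 3*j - 4) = (j - 4)^2*(j + 1)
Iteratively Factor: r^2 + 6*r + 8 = (r + 4)*(r + 2)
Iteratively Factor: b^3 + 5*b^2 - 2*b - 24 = (b + 3)*(b^2 + 2*b - 8) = (b + 3)*(b + 4)*(b - 2)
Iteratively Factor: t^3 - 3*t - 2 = (t + 1)*(t^2 - t - 2) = (t - 2)*(t + 1)*(t + 1)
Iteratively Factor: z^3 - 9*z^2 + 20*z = (z - 5)*(z^2 - 4*z) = (z - 5)*(z - 4)*(z)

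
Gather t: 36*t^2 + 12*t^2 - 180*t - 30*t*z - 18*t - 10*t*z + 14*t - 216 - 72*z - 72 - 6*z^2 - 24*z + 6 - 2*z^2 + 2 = 48*t^2 + t*(-40*z - 184) - 8*z^2 - 96*z - 280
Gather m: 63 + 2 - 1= 64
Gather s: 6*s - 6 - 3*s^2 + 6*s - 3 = -3*s^2 + 12*s - 9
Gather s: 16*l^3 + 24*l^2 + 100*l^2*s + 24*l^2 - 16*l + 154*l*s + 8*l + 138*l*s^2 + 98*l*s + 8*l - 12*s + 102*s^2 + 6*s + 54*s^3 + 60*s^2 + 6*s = 16*l^3 + 48*l^2 + 54*s^3 + s^2*(138*l + 162) + s*(100*l^2 + 252*l)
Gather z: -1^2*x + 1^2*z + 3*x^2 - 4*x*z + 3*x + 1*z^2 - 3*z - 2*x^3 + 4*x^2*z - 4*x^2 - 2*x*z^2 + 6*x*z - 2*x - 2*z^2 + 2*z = -2*x^3 - x^2 + z^2*(-2*x - 1) + z*(4*x^2 + 2*x)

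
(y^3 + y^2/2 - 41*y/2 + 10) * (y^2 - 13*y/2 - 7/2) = y^5 - 6*y^4 - 109*y^3/4 + 283*y^2/2 + 27*y/4 - 35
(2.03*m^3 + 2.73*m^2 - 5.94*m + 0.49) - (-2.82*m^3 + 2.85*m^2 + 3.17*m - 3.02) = 4.85*m^3 - 0.12*m^2 - 9.11*m + 3.51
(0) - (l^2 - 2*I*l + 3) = -l^2 + 2*I*l - 3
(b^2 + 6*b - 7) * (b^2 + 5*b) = b^4 + 11*b^3 + 23*b^2 - 35*b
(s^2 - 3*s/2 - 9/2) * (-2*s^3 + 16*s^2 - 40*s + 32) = -2*s^5 + 19*s^4 - 55*s^3 + 20*s^2 + 132*s - 144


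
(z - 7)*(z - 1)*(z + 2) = z^3 - 6*z^2 - 9*z + 14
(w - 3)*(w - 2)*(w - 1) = w^3 - 6*w^2 + 11*w - 6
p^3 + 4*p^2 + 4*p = p*(p + 2)^2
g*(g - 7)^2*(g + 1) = g^4 - 13*g^3 + 35*g^2 + 49*g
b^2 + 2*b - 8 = (b - 2)*(b + 4)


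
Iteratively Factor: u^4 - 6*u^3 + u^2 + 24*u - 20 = (u - 5)*(u^3 - u^2 - 4*u + 4) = (u - 5)*(u - 2)*(u^2 + u - 2) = (u - 5)*(u - 2)*(u + 2)*(u - 1)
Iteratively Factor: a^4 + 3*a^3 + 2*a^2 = (a)*(a^3 + 3*a^2 + 2*a) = a*(a + 1)*(a^2 + 2*a) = a^2*(a + 1)*(a + 2)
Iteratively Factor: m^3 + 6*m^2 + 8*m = (m)*(m^2 + 6*m + 8) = m*(m + 4)*(m + 2)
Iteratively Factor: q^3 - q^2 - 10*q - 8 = (q + 1)*(q^2 - 2*q - 8) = (q + 1)*(q + 2)*(q - 4)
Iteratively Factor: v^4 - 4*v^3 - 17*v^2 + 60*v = (v - 3)*(v^3 - v^2 - 20*v) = (v - 5)*(v - 3)*(v^2 + 4*v) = v*(v - 5)*(v - 3)*(v + 4)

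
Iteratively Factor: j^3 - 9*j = (j)*(j^2 - 9) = j*(j - 3)*(j + 3)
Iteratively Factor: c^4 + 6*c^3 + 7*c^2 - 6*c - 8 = (c + 2)*(c^3 + 4*c^2 - c - 4) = (c + 1)*(c + 2)*(c^2 + 3*c - 4) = (c + 1)*(c + 2)*(c + 4)*(c - 1)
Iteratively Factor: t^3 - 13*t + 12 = (t + 4)*(t^2 - 4*t + 3) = (t - 1)*(t + 4)*(t - 3)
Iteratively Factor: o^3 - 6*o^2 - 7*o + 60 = (o - 4)*(o^2 - 2*o - 15) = (o - 5)*(o - 4)*(o + 3)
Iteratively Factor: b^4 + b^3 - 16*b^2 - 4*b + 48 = (b - 3)*(b^3 + 4*b^2 - 4*b - 16) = (b - 3)*(b - 2)*(b^2 + 6*b + 8) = (b - 3)*(b - 2)*(b + 2)*(b + 4)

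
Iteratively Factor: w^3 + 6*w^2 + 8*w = (w)*(w^2 + 6*w + 8) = w*(w + 2)*(w + 4)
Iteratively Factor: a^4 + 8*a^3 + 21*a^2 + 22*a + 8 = (a + 2)*(a^3 + 6*a^2 + 9*a + 4) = (a + 1)*(a + 2)*(a^2 + 5*a + 4) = (a + 1)*(a + 2)*(a + 4)*(a + 1)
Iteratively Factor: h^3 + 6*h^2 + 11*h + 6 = (h + 2)*(h^2 + 4*h + 3) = (h + 2)*(h + 3)*(h + 1)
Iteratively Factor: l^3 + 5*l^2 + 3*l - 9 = (l - 1)*(l^2 + 6*l + 9) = (l - 1)*(l + 3)*(l + 3)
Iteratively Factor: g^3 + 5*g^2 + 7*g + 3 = (g + 1)*(g^2 + 4*g + 3) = (g + 1)*(g + 3)*(g + 1)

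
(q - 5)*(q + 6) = q^2 + q - 30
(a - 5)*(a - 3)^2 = a^3 - 11*a^2 + 39*a - 45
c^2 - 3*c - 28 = (c - 7)*(c + 4)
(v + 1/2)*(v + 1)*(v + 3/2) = v^3 + 3*v^2 + 11*v/4 + 3/4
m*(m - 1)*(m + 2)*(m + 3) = m^4 + 4*m^3 + m^2 - 6*m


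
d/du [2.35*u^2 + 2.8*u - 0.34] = 4.7*u + 2.8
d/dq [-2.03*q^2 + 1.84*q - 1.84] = 1.84 - 4.06*q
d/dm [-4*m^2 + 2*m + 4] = 2 - 8*m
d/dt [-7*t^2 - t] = -14*t - 1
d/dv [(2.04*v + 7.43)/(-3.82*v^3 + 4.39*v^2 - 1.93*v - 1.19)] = (15.5856*v^3 + 76.1922*v^2 - 65.2354*v + 11.9123)/(14.5924*v^6 - 33.5396*v^5 + 34.0173*v^4 - 7.8538*v^3 - 6.7233*v^2 + 4.5934*v + 1.4161)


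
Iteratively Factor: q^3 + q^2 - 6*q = (q - 2)*(q^2 + 3*q) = (q - 2)*(q + 3)*(q)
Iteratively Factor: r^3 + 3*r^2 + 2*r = (r + 1)*(r^2 + 2*r) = r*(r + 1)*(r + 2)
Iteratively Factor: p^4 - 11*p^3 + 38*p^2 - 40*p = (p - 4)*(p^3 - 7*p^2 + 10*p) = (p - 4)*(p - 2)*(p^2 - 5*p) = p*(p - 4)*(p - 2)*(p - 5)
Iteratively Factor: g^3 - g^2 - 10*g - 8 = (g - 4)*(g^2 + 3*g + 2) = (g - 4)*(g + 2)*(g + 1)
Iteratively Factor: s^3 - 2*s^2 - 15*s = (s)*(s^2 - 2*s - 15) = s*(s - 5)*(s + 3)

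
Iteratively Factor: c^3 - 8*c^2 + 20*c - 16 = (c - 4)*(c^2 - 4*c + 4) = (c - 4)*(c - 2)*(c - 2)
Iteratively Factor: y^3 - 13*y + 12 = (y - 1)*(y^2 + y - 12) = (y - 1)*(y + 4)*(y - 3)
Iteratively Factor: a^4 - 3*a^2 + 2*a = (a + 2)*(a^3 - 2*a^2 + a) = (a - 1)*(a + 2)*(a^2 - a) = (a - 1)^2*(a + 2)*(a)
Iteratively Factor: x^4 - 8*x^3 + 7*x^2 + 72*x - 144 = (x + 3)*(x^3 - 11*x^2 + 40*x - 48) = (x - 3)*(x + 3)*(x^2 - 8*x + 16) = (x - 4)*(x - 3)*(x + 3)*(x - 4)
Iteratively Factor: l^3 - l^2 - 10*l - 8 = (l - 4)*(l^2 + 3*l + 2) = (l - 4)*(l + 2)*(l + 1)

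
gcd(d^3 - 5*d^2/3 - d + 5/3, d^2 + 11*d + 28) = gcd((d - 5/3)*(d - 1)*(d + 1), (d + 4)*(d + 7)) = 1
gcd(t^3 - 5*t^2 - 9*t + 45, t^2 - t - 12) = t + 3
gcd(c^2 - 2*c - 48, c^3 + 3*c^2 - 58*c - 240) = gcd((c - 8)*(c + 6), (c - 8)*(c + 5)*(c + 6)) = c^2 - 2*c - 48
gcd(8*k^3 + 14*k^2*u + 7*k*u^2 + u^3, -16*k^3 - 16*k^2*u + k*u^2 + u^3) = 4*k^2 + 5*k*u + u^2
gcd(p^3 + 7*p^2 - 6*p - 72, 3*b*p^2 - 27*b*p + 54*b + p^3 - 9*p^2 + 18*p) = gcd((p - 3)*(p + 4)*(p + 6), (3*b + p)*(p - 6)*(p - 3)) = p - 3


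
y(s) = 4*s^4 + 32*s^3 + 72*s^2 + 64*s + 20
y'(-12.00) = -15488.00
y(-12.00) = 37268.00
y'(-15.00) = -34496.00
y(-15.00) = 109760.00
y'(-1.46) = 8.60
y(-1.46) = -1.38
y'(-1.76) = 20.70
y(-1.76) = -5.69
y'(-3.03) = 63.96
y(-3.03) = -65.92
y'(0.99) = 316.17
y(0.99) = 188.82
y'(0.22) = 100.50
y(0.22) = 37.91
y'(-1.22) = 2.15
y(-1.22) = -0.16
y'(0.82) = 255.45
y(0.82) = 140.35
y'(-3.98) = 2.84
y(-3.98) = -107.97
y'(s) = 16*s^3 + 96*s^2 + 144*s + 64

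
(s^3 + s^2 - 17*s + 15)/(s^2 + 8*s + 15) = (s^2 - 4*s + 3)/(s + 3)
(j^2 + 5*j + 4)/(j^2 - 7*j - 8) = (j + 4)/(j - 8)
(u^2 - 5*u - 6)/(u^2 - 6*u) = (u + 1)/u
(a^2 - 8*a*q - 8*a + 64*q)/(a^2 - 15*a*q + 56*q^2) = (8 - a)/(-a + 7*q)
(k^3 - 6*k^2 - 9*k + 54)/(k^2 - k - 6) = (k^2 - 3*k - 18)/(k + 2)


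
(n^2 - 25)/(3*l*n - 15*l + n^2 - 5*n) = (n + 5)/(3*l + n)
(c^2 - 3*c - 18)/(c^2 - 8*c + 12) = (c + 3)/(c - 2)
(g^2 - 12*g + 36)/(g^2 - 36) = (g - 6)/(g + 6)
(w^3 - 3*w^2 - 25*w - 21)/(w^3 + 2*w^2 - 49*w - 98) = (w^2 + 4*w + 3)/(w^2 + 9*w + 14)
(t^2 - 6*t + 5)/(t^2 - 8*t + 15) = (t - 1)/(t - 3)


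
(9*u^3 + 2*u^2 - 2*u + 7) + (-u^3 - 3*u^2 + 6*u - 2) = 8*u^3 - u^2 + 4*u + 5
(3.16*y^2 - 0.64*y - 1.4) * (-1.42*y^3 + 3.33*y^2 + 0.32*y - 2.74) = -4.4872*y^5 + 11.4316*y^4 + 0.868*y^3 - 13.5252*y^2 + 1.3056*y + 3.836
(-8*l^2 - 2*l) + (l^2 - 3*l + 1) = -7*l^2 - 5*l + 1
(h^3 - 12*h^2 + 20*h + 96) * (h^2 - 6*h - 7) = h^5 - 18*h^4 + 85*h^3 + 60*h^2 - 716*h - 672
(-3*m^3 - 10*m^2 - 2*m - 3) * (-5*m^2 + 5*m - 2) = 15*m^5 + 35*m^4 - 34*m^3 + 25*m^2 - 11*m + 6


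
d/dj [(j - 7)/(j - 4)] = 3/(j - 4)^2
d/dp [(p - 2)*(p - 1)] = 2*p - 3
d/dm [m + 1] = 1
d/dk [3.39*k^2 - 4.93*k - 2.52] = 6.78*k - 4.93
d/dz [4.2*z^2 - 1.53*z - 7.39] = 8.4*z - 1.53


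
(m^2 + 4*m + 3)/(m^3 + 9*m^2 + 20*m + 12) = (m + 3)/(m^2 + 8*m + 12)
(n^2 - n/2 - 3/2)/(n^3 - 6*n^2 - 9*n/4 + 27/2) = 2*(n + 1)/(2*n^2 - 9*n - 18)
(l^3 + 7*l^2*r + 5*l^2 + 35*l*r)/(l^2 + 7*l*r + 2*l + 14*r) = l*(l + 5)/(l + 2)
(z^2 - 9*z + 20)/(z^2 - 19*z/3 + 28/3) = 3*(z - 5)/(3*z - 7)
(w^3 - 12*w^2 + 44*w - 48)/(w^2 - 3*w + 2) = (w^2 - 10*w + 24)/(w - 1)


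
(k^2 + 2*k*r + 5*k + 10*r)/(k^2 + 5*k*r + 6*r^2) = (k + 5)/(k + 3*r)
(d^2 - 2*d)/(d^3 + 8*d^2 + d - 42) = d/(d^2 + 10*d + 21)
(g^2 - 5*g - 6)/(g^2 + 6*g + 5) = (g - 6)/(g + 5)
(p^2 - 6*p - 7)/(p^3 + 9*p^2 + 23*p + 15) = (p - 7)/(p^2 + 8*p + 15)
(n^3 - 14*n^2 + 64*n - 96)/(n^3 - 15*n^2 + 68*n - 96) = (n^2 - 10*n + 24)/(n^2 - 11*n + 24)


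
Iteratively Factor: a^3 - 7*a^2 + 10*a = (a)*(a^2 - 7*a + 10) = a*(a - 2)*(a - 5)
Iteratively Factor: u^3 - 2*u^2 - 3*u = (u + 1)*(u^2 - 3*u) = (u - 3)*(u + 1)*(u)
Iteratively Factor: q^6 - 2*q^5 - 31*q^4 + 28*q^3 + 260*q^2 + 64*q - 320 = (q + 2)*(q^5 - 4*q^4 - 23*q^3 + 74*q^2 + 112*q - 160) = (q - 1)*(q + 2)*(q^4 - 3*q^3 - 26*q^2 + 48*q + 160) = (q - 1)*(q + 2)^2*(q^3 - 5*q^2 - 16*q + 80) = (q - 4)*(q - 1)*(q + 2)^2*(q^2 - q - 20) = (q - 4)*(q - 1)*(q + 2)^2*(q + 4)*(q - 5)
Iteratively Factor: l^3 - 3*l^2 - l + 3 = (l - 1)*(l^2 - 2*l - 3) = (l - 1)*(l + 1)*(l - 3)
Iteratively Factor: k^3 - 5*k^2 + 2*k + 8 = (k + 1)*(k^2 - 6*k + 8) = (k - 4)*(k + 1)*(k - 2)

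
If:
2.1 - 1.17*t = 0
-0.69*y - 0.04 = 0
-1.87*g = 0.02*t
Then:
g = -0.02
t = 1.79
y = -0.06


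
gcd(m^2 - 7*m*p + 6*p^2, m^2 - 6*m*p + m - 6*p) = -m + 6*p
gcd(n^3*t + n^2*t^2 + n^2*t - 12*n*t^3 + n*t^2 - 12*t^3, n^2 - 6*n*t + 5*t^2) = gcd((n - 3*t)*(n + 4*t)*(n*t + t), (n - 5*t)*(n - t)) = 1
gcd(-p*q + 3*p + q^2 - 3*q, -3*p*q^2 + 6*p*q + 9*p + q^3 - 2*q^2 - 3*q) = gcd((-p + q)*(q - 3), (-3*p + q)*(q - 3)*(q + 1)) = q - 3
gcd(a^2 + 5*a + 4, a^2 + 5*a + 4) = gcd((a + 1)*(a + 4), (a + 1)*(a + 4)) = a^2 + 5*a + 4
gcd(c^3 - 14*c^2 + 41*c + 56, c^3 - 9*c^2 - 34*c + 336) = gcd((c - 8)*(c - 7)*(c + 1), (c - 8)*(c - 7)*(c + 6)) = c^2 - 15*c + 56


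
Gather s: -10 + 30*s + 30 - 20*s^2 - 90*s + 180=-20*s^2 - 60*s + 200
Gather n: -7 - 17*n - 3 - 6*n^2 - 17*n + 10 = -6*n^2 - 34*n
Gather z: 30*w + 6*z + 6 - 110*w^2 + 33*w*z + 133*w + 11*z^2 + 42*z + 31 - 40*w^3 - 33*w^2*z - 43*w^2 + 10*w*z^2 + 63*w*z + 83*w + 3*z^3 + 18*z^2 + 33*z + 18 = -40*w^3 - 153*w^2 + 246*w + 3*z^3 + z^2*(10*w + 29) + z*(-33*w^2 + 96*w + 81) + 55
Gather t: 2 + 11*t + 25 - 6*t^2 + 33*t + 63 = -6*t^2 + 44*t + 90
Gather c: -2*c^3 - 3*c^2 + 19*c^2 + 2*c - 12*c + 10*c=-2*c^3 + 16*c^2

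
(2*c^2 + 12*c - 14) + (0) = 2*c^2 + 12*c - 14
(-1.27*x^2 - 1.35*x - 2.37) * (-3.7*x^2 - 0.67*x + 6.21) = 4.699*x^4 + 5.8459*x^3 + 1.7868*x^2 - 6.7956*x - 14.7177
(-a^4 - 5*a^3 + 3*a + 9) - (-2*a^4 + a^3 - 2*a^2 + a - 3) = a^4 - 6*a^3 + 2*a^2 + 2*a + 12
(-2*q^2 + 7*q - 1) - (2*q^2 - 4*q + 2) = -4*q^2 + 11*q - 3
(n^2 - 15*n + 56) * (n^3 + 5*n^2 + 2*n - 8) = n^5 - 10*n^4 - 17*n^3 + 242*n^2 + 232*n - 448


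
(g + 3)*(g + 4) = g^2 + 7*g + 12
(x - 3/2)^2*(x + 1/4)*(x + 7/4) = x^4 - x^3 - 53*x^2/16 + 51*x/16 + 63/64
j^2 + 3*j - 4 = (j - 1)*(j + 4)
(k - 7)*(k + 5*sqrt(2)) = k^2 - 7*k + 5*sqrt(2)*k - 35*sqrt(2)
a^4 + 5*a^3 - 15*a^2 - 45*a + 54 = (a - 3)*(a - 1)*(a + 3)*(a + 6)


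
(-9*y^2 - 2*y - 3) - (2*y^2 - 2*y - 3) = -11*y^2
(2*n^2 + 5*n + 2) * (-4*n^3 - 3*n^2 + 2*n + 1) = -8*n^5 - 26*n^4 - 19*n^3 + 6*n^2 + 9*n + 2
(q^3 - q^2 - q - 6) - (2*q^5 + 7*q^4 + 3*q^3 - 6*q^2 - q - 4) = -2*q^5 - 7*q^4 - 2*q^3 + 5*q^2 - 2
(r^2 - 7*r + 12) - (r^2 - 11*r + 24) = 4*r - 12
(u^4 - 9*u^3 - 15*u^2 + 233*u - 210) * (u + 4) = u^5 - 5*u^4 - 51*u^3 + 173*u^2 + 722*u - 840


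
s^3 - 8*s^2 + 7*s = s*(s - 7)*(s - 1)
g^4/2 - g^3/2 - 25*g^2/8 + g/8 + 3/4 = (g/2 + 1)*(g - 3)*(g - 1/2)*(g + 1/2)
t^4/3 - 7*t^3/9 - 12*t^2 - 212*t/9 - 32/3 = (t/3 + 1)*(t - 8)*(t + 2/3)*(t + 2)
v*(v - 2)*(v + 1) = v^3 - v^2 - 2*v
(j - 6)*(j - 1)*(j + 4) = j^3 - 3*j^2 - 22*j + 24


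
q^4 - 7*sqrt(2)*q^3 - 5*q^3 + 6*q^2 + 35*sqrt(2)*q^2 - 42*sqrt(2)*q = q*(q - 3)*(q - 2)*(q - 7*sqrt(2))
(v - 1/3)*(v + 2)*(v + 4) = v^3 + 17*v^2/3 + 6*v - 8/3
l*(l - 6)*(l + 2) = l^3 - 4*l^2 - 12*l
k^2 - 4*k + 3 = (k - 3)*(k - 1)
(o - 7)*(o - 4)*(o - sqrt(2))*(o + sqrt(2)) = o^4 - 11*o^3 + 26*o^2 + 22*o - 56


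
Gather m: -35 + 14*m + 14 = 14*m - 21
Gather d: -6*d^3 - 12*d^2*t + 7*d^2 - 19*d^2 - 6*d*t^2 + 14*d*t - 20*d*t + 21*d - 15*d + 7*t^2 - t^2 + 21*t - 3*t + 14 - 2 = -6*d^3 + d^2*(-12*t - 12) + d*(-6*t^2 - 6*t + 6) + 6*t^2 + 18*t + 12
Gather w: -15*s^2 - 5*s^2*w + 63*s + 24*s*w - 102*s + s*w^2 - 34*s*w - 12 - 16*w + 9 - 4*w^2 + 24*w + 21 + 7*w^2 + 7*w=-15*s^2 - 39*s + w^2*(s + 3) + w*(-5*s^2 - 10*s + 15) + 18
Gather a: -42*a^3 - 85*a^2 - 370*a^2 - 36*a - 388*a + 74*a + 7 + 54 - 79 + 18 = -42*a^3 - 455*a^2 - 350*a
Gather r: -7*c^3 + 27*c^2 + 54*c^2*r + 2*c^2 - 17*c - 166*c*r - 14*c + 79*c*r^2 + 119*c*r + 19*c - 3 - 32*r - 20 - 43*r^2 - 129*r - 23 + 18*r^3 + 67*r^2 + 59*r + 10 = -7*c^3 + 29*c^2 - 12*c + 18*r^3 + r^2*(79*c + 24) + r*(54*c^2 - 47*c - 102) - 36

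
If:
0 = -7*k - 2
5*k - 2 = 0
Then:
No Solution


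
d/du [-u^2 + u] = 1 - 2*u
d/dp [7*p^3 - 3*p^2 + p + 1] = 21*p^2 - 6*p + 1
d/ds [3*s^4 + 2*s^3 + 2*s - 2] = 12*s^3 + 6*s^2 + 2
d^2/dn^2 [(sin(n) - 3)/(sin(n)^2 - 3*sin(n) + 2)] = (-sin(n)^4 + 8*sin(n)^3 - 5*sin(n)^2 - 26*sin(n) + 30)/((sin(n) - 2)^3*(sin(n) - 1)^2)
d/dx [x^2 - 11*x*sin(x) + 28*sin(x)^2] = -11*x*cos(x) + 2*x - 11*sin(x) + 28*sin(2*x)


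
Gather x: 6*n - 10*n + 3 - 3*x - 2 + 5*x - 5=-4*n + 2*x - 4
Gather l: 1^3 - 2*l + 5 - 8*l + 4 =10 - 10*l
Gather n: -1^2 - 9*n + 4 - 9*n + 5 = 8 - 18*n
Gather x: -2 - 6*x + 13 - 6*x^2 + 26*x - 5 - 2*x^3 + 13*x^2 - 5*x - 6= -2*x^3 + 7*x^2 + 15*x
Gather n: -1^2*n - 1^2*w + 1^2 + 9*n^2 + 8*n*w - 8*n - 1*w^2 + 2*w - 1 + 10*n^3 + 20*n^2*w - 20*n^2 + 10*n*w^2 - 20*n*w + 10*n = 10*n^3 + n^2*(20*w - 11) + n*(10*w^2 - 12*w + 1) - w^2 + w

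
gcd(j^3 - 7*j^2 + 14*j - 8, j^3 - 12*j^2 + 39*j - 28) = j^2 - 5*j + 4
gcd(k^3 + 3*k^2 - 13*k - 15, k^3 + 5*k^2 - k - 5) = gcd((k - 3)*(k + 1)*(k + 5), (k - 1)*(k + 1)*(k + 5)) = k^2 + 6*k + 5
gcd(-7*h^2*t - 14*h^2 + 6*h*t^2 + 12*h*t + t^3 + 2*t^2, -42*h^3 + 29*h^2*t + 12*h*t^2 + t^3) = -7*h^2 + 6*h*t + t^2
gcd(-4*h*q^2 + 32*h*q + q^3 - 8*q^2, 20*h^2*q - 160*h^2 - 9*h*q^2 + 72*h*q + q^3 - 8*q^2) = -4*h*q + 32*h + q^2 - 8*q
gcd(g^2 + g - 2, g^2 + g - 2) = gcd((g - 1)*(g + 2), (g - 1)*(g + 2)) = g^2 + g - 2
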